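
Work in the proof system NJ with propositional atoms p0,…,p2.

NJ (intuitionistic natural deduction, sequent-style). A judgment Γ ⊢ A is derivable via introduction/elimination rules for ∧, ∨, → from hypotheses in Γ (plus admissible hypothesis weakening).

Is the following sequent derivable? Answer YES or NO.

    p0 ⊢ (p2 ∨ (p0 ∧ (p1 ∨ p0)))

Proof tree:
[∨I₂] p0 ⊢ (p2 ∨ (p0 ∧ (p1 ∨ p0)))
  [∧I] p0 ⊢ (p0 ∧ (p1 ∨ p0))
    [Ax] p0 ⊢ p0
    [∨I₂] p0 ⊢ (p1 ∨ p0)
      [Ax] p0 ⊢ p0

Result: YES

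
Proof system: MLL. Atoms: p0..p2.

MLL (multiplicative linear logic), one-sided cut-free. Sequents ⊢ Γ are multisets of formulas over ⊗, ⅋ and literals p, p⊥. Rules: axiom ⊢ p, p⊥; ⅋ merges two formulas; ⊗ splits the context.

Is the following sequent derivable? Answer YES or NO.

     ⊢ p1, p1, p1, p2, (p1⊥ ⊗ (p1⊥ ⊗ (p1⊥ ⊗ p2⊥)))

Proof tree:
[⊗]  ⊢ p1, p1, p1, p2, (p1⊥ ⊗ (p1⊥ ⊗ (p1⊥ ⊗ p2⊥)))
  [Ax]  ⊢ p1, p1⊥
  [⊗]  ⊢ p1, p1, p2, (p1⊥ ⊗ (p1⊥ ⊗ p2⊥))
    [Ax]  ⊢ p1, p1⊥
    [⊗]  ⊢ p1, p2, (p1⊥ ⊗ p2⊥)
      [Ax]  ⊢ p1, p1⊥
      [Ax]  ⊢ p2, p2⊥

Result: YES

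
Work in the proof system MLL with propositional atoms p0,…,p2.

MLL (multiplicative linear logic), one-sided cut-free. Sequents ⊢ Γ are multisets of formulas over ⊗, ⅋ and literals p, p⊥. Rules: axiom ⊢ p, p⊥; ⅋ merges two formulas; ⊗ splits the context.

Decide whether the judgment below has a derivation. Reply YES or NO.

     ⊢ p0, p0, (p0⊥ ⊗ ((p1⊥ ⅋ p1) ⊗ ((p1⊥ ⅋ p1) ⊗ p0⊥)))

Derivation trace:
[⊗]  ⊢ p0, p0, (p0⊥ ⊗ ((p1⊥ ⅋ p1) ⊗ ((p1⊥ ⅋ p1) ⊗ p0⊥)))
  [Ax]  ⊢ p0, p0⊥
  [⊗]  ⊢ p0, ((p1⊥ ⅋ p1) ⊗ ((p1⊥ ⅋ p1) ⊗ p0⊥))
    [⅋]  ⊢ (p1⊥ ⅋ p1)
      [Ax]  ⊢ p1, p1⊥
    [⊗]  ⊢ p0, ((p1⊥ ⅋ p1) ⊗ p0⊥)
      [⅋]  ⊢ (p1⊥ ⅋ p1)
        [Ax]  ⊢ p1, p1⊥
      [Ax]  ⊢ p0, p0⊥

Result: YES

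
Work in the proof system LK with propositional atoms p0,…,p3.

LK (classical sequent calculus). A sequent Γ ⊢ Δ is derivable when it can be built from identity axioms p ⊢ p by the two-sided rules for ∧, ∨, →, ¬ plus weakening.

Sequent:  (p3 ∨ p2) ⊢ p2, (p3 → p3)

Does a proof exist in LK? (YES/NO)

Derivation (root first):
[∨L] (p3 ∨ p2) ⊢ p2, (p3 → p3)
  [WL] p3 ⊢ (p3 → p3)
    [→R]  ⊢ (p3 → p3)
      [Ax] p3 ⊢ p3
  [Ax] p2 ⊢ p2

Result: YES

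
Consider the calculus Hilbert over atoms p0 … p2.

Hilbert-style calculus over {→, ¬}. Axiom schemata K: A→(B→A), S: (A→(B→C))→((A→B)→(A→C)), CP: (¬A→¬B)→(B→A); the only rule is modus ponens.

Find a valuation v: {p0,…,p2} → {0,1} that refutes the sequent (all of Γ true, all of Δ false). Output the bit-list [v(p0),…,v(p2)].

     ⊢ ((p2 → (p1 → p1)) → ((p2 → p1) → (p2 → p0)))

Truth-table refutation:
  v=000: Γ:[] Δ:[((p2 → (p1 → p1)) → ((p2 → p1) → (p2 → p0)))=T] refutes=False
  v=001: Γ:[] Δ:[((p2 → (p1 → p1)) → ((p2 → p1) → (p2 → p0)))=T] refutes=False
  v=010: Γ:[] Δ:[((p2 → (p1 → p1)) → ((p2 → p1) → (p2 → p0)))=T] refutes=False
  v=011: Γ:[] Δ:[((p2 → (p1 → p1)) → ((p2 → p1) → (p2 → p0)))=F] refutes=True  ← countermodel

Result: [0, 1, 1]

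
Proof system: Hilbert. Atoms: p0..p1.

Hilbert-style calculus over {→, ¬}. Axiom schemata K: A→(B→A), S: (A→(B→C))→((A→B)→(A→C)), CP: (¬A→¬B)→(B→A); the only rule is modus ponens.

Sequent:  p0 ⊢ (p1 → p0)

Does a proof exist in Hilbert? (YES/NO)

Proof tree:
[MP] p0 ⊢ (p1 → p0)
  [K]  ⊢ (p0 → (p1 → p0))
  [MP] p0 ⊢ p0
    [MP] p0 ⊢ (p0 → p0)
      [K]  ⊢ (p0 → (p0 → p0))
      [Hyp] p0 ⊢ p0
    [Hyp] p0 ⊢ p0

Result: YES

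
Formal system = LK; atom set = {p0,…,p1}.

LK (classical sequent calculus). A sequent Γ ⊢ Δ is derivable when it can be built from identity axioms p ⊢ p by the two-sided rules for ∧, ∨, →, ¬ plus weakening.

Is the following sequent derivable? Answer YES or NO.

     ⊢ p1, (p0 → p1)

Search for a countermodel by truth-table:
  v=00: Γ:[] Δ:[p1=F, (p0 → p1)=T] refutes=False
  v=01: Γ:[] Δ:[p1=T, (p0 → p1)=T] refutes=False
  v=10: Γ:[] Δ:[p1=F, (p0 → p1)=F] refutes=True  ← countermodel

Result: NO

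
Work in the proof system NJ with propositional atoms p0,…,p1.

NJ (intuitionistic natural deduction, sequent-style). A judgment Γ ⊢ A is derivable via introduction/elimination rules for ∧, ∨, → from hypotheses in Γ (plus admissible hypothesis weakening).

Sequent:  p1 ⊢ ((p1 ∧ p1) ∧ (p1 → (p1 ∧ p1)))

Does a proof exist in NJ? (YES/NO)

Derivation (root first):
[∧I] p1 ⊢ ((p1 ∧ p1) ∧ (p1 → (p1 ∧ p1)))
  [∧I] p1 ⊢ (p1 ∧ p1)
    [Ax] p1 ⊢ p1
    [Ax] p1 ⊢ p1
  [→I]  ⊢ (p1 → (p1 ∧ p1))
    [∧I] p1 ⊢ (p1 ∧ p1)
      [Ax] p1 ⊢ p1
      [Ax] p1 ⊢ p1

Result: YES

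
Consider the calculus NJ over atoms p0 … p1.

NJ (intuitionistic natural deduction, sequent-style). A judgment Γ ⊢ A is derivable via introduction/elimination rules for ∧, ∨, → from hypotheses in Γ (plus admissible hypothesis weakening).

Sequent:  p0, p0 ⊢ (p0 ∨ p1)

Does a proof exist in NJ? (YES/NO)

Proof tree:
[Wk] p0, p0 ⊢ (p0 ∨ p1)
  [∨I₁] p0 ⊢ (p0 ∨ p1)
    [Ax] p0 ⊢ p0

Result: YES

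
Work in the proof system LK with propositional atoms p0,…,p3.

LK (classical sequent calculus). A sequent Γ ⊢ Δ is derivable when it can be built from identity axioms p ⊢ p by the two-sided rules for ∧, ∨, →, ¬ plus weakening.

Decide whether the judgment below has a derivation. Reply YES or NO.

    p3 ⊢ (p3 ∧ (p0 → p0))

Derivation (root first):
[∧R] p3 ⊢ (p3 ∧ (p0 → p0))
  [Ax] p3 ⊢ p3
  [→R]  ⊢ (p0 → p0)
    [Ax] p0 ⊢ p0

Result: YES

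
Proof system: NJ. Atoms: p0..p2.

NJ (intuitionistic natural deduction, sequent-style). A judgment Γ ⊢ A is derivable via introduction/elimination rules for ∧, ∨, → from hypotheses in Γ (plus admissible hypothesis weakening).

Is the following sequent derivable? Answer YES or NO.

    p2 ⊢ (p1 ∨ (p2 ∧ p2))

Derivation (root first):
[∨I₂] p2 ⊢ (p1 ∨ (p2 ∧ p2))
  [∧I] p2 ⊢ (p2 ∧ p2)
    [Ax] p2 ⊢ p2
    [Ax] p2 ⊢ p2

Result: YES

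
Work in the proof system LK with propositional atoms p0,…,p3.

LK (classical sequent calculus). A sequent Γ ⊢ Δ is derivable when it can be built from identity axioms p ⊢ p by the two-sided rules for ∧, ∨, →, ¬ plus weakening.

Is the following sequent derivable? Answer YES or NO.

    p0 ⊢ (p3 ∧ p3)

Enumerate valuations to refute Γ ⊢ Δ:
  v=0000: Γ:[p0=F] Δ:[(p3 ∧ p3)=F] refutes=False
  v=0001: Γ:[p0=F] Δ:[(p3 ∧ p3)=T] refutes=False
  v=0010: Γ:[p0=F] Δ:[(p3 ∧ p3)=F] refutes=False
  v=0011: Γ:[p0=F] Δ:[(p3 ∧ p3)=T] refutes=False
  v=0100: Γ:[p0=F] Δ:[(p3 ∧ p3)=F] refutes=False
  v=0101: Γ:[p0=F] Δ:[(p3 ∧ p3)=T] refutes=False
  v=0110: Γ:[p0=F] Δ:[(p3 ∧ p3)=F] refutes=False
  v=0111: Γ:[p0=F] Δ:[(p3 ∧ p3)=T] refutes=False
  v=1000: Γ:[p0=T] Δ:[(p3 ∧ p3)=F] refutes=True  ← countermodel

Result: NO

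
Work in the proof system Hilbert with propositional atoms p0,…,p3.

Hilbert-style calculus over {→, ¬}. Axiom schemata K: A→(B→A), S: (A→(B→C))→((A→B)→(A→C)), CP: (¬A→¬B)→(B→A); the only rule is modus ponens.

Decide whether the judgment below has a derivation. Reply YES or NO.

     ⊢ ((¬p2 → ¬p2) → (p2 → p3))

Search for a countermodel by truth-table:
  v=0000: Γ:[] Δ:[((¬p2 → ¬p2) → (p2 → p3))=T] refutes=False
  v=0001: Γ:[] Δ:[((¬p2 → ¬p2) → (p2 → p3))=T] refutes=False
  v=0010: Γ:[] Δ:[((¬p2 → ¬p2) → (p2 → p3))=F] refutes=True  ← countermodel

Result: NO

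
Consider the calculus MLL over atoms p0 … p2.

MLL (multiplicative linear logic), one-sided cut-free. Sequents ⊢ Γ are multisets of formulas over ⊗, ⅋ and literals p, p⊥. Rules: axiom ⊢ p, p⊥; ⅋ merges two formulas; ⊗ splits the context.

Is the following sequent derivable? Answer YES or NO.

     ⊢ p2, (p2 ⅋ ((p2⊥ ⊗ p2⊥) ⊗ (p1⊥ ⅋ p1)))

Derivation trace:
[⅋]  ⊢ p2, (p2 ⅋ ((p2⊥ ⊗ p2⊥) ⊗ (p1⊥ ⅋ p1)))
  [⊗]  ⊢ p2, p2, ((p2⊥ ⊗ p2⊥) ⊗ (p1⊥ ⅋ p1))
    [⊗]  ⊢ p2, p2, (p2⊥ ⊗ p2⊥)
      [Ax]  ⊢ p2, p2⊥
      [Ax]  ⊢ p2, p2⊥
    [⅋]  ⊢ (p1⊥ ⅋ p1)
      [Ax]  ⊢ p1, p1⊥

Result: YES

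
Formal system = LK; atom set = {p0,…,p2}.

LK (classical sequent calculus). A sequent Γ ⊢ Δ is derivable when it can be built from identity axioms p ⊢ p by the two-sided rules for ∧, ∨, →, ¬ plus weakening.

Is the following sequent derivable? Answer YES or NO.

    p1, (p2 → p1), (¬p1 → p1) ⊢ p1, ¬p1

Derivation (root first):
[→L] p1, (p2 → p1), (¬p1 → p1) ⊢ p1, ¬p1
  [→L] p1, (p2 → p1) ⊢ p1, ¬p1
    [WR] p1 ⊢ p1, p2
      [Ax] p1 ⊢ p1
    [¬R] p1 ⊢ p1, ¬p1
      [WL] p1, p1 ⊢ p1
        [Ax] p1 ⊢ p1
  [¬R] p1 ⊢ p1, ¬p1
    [WL] p1, p1 ⊢ p1
      [Ax] p1 ⊢ p1

Result: YES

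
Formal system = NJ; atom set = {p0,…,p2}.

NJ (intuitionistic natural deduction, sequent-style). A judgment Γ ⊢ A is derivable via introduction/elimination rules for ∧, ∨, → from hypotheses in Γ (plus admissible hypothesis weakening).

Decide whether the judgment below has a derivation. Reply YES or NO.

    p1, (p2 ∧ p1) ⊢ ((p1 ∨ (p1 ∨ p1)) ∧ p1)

Derivation trace:
[∧I] p1, (p2 ∧ p1) ⊢ ((p1 ∨ (p1 ∨ p1)) ∧ p1)
  [Wk] p1, (p2 ∧ p1) ⊢ (p1 ∨ (p1 ∨ p1))
    [∨I₂] p1 ⊢ (p1 ∨ (p1 ∨ p1))
      [∨I₁] p1 ⊢ (p1 ∨ p1)
        [Ax] p1 ⊢ p1
  [Ax] p1 ⊢ p1

Result: YES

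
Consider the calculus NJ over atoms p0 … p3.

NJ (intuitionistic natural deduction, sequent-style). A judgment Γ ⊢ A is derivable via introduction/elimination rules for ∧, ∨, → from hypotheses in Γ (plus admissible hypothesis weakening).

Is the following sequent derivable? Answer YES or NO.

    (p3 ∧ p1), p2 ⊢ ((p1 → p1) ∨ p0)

Derivation (root first):
[∨I₁] (p3 ∧ p1), p2 ⊢ ((p1 → p1) ∨ p0)
  [Wk] (p3 ∧ p1), p2 ⊢ (p1 → p1)
    [Wk] (p3 ∧ p1) ⊢ (p1 → p1)
      [→I]  ⊢ (p1 → p1)
        [Ax] p1 ⊢ p1

Result: YES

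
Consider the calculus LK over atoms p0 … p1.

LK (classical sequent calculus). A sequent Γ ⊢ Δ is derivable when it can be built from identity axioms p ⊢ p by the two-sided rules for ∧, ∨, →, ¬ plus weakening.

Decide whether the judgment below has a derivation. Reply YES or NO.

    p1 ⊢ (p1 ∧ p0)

Truth-table refutation:
  v=00: Γ:[p1=F] Δ:[(p1 ∧ p0)=F] refutes=False
  v=01: Γ:[p1=T] Δ:[(p1 ∧ p0)=F] refutes=True  ← countermodel

Result: NO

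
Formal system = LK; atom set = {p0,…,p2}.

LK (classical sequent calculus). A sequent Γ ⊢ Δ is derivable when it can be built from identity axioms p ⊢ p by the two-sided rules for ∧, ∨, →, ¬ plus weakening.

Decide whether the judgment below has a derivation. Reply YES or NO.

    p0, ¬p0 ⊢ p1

Derivation trace:
[¬L] p0, ¬p0 ⊢ p1
  [WR] p0 ⊢ p0, p1
    [Ax] p0 ⊢ p0

Result: YES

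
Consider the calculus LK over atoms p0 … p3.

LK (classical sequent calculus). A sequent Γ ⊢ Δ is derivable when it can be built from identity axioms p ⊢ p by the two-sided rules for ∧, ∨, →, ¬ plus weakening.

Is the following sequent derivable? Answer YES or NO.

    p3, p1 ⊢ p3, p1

Derivation (root first):
[WR] p3, p1 ⊢ p3, p1
  [WL] p3, p1 ⊢ p3
    [Ax] p3 ⊢ p3

Result: YES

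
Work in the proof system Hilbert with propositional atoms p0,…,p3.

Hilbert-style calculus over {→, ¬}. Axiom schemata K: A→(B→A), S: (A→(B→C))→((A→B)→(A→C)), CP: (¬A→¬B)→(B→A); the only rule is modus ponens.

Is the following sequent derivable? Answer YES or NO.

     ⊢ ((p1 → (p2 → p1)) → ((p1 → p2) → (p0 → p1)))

Truth-table refutation:
  v=0000: Γ:[] Δ:[((p1 → (p2 → p1)) → ((p1 → p2) → (p0 → p1)))=T] refutes=False
  v=0001: Γ:[] Δ:[((p1 → (p2 → p1)) → ((p1 → p2) → (p0 → p1)))=T] refutes=False
  v=0010: Γ:[] Δ:[((p1 → (p2 → p1)) → ((p1 → p2) → (p0 → p1)))=T] refutes=False
  v=0011: Γ:[] Δ:[((p1 → (p2 → p1)) → ((p1 → p2) → (p0 → p1)))=T] refutes=False
  v=0100: Γ:[] Δ:[((p1 → (p2 → p1)) → ((p1 → p2) → (p0 → p1)))=T] refutes=False
  v=0101: Γ:[] Δ:[((p1 → (p2 → p1)) → ((p1 → p2) → (p0 → p1)))=T] refutes=False
  v=0110: Γ:[] Δ:[((p1 → (p2 → p1)) → ((p1 → p2) → (p0 → p1)))=T] refutes=False
  v=0111: Γ:[] Δ:[((p1 → (p2 → p1)) → ((p1 → p2) → (p0 → p1)))=T] refutes=False
  v=1000: Γ:[] Δ:[((p1 → (p2 → p1)) → ((p1 → p2) → (p0 → p1)))=F] refutes=True  ← countermodel

Result: NO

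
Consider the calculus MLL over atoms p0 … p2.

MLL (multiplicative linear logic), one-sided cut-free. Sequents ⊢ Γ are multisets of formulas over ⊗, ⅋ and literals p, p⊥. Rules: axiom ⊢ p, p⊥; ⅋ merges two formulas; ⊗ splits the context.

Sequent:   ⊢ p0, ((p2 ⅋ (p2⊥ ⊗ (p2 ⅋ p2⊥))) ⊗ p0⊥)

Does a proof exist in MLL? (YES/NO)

Derivation trace:
[⊗]  ⊢ p0, ((p2 ⅋ (p2⊥ ⊗ (p2 ⅋ p2⊥))) ⊗ p0⊥)
  [⅋]  ⊢ (p2 ⅋ (p2⊥ ⊗ (p2 ⅋ p2⊥)))
    [⊗]  ⊢ p2, (p2⊥ ⊗ (p2 ⅋ p2⊥))
      [Ax]  ⊢ p2, p2⊥
      [⅋]  ⊢ (p2 ⅋ p2⊥)
        [Ax]  ⊢ p2, p2⊥
  [Ax]  ⊢ p0, p0⊥

Result: YES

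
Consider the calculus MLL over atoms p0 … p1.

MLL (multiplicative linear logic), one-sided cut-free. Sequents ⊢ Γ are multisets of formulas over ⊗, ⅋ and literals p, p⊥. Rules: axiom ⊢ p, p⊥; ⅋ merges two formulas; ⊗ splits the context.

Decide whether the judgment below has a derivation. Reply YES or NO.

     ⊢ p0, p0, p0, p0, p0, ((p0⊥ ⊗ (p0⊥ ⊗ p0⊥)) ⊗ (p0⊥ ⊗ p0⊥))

Derivation trace:
[⊗]  ⊢ p0, p0, p0, p0, p0, ((p0⊥ ⊗ (p0⊥ ⊗ p0⊥)) ⊗ (p0⊥ ⊗ p0⊥))
  [⊗]  ⊢ p0, p0, p0, (p0⊥ ⊗ (p0⊥ ⊗ p0⊥))
    [Ax]  ⊢ p0, p0⊥
    [⊗]  ⊢ p0, p0, (p0⊥ ⊗ p0⊥)
      [Ax]  ⊢ p0, p0⊥
      [Ax]  ⊢ p0, p0⊥
  [⊗]  ⊢ p0, p0, (p0⊥ ⊗ p0⊥)
    [Ax]  ⊢ p0, p0⊥
    [Ax]  ⊢ p0, p0⊥

Result: YES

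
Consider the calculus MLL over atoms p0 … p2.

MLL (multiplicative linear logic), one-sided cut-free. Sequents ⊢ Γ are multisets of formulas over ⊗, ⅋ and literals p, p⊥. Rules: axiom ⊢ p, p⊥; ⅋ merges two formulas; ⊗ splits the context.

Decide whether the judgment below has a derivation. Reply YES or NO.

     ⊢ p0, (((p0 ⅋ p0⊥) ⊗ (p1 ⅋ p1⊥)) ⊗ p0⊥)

Derivation (root first):
[⊗]  ⊢ p0, (((p0 ⅋ p0⊥) ⊗ (p1 ⅋ p1⊥)) ⊗ p0⊥)
  [⊗]  ⊢ ((p0 ⅋ p0⊥) ⊗ (p1 ⅋ p1⊥))
    [⅋]  ⊢ (p0 ⅋ p0⊥)
      [Ax]  ⊢ p0, p0⊥
    [⅋]  ⊢ (p1 ⅋ p1⊥)
      [Ax]  ⊢ p1, p1⊥
  [Ax]  ⊢ p0, p0⊥

Result: YES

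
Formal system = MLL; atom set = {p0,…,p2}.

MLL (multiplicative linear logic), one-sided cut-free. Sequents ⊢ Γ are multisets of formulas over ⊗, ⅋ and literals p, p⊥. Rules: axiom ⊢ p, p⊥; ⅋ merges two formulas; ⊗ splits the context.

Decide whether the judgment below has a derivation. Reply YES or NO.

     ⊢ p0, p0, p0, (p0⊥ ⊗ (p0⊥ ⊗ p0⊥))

Derivation trace:
[⊗]  ⊢ p0, p0, p0, (p0⊥ ⊗ (p0⊥ ⊗ p0⊥))
  [Ax]  ⊢ p0, p0⊥
  [⊗]  ⊢ p0, p0, (p0⊥ ⊗ p0⊥)
    [Ax]  ⊢ p0, p0⊥
    [Ax]  ⊢ p0, p0⊥

Result: YES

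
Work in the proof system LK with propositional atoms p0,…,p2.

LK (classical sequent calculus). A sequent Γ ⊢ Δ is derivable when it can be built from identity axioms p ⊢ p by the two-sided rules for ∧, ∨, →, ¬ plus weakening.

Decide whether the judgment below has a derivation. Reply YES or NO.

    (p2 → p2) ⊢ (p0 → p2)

Search for a countermodel by truth-table:
  v=000: Γ:[(p2 → p2)=T] Δ:[(p0 → p2)=T] refutes=False
  v=001: Γ:[(p2 → p2)=T] Δ:[(p0 → p2)=T] refutes=False
  v=010: Γ:[(p2 → p2)=T] Δ:[(p0 → p2)=T] refutes=False
  v=011: Γ:[(p2 → p2)=T] Δ:[(p0 → p2)=T] refutes=False
  v=100: Γ:[(p2 → p2)=T] Δ:[(p0 → p2)=F] refutes=True  ← countermodel

Result: NO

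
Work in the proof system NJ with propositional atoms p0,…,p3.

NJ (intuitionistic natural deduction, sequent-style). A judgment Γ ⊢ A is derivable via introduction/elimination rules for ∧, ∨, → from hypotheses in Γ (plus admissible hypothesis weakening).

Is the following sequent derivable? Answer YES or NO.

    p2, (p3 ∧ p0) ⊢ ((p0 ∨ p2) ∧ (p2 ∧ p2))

Derivation trace:
[∧I] p2, (p3 ∧ p0) ⊢ ((p0 ∨ p2) ∧ (p2 ∧ p2))
  [∨I₂] p2 ⊢ (p0 ∨ p2)
    [Ax] p2 ⊢ p2
  [∧I] p2, (p3 ∧ p0) ⊢ (p2 ∧ p2)
    [Ax] p2 ⊢ p2
    [Wk] p2, (p3 ∧ p0) ⊢ p2
      [Ax] p2 ⊢ p2

Result: YES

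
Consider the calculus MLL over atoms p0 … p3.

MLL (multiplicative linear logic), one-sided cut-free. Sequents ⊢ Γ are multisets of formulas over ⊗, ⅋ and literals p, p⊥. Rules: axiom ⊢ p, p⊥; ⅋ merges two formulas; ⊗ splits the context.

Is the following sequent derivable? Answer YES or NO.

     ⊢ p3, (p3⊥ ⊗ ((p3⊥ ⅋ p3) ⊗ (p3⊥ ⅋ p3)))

Derivation (root first):
[⊗]  ⊢ p3, (p3⊥ ⊗ ((p3⊥ ⅋ p3) ⊗ (p3⊥ ⅋ p3)))
  [Ax]  ⊢ p3, p3⊥
  [⊗]  ⊢ ((p3⊥ ⅋ p3) ⊗ (p3⊥ ⅋ p3))
    [⅋]  ⊢ (p3⊥ ⅋ p3)
      [Ax]  ⊢ p3, p3⊥
    [⅋]  ⊢ (p3⊥ ⅋ p3)
      [Ax]  ⊢ p3, p3⊥

Result: YES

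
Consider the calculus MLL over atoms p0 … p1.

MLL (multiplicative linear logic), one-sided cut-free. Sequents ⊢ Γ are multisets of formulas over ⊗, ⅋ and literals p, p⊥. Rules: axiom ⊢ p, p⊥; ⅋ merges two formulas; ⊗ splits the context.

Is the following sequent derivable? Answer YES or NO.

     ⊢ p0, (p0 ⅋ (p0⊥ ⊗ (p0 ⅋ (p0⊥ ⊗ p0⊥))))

Derivation trace:
[⅋]  ⊢ p0, (p0 ⅋ (p0⊥ ⊗ (p0 ⅋ (p0⊥ ⊗ p0⊥))))
  [⊗]  ⊢ p0, p0, (p0⊥ ⊗ (p0 ⅋ (p0⊥ ⊗ p0⊥)))
    [Ax]  ⊢ p0, p0⊥
    [⅋]  ⊢ p0, (p0 ⅋ (p0⊥ ⊗ p0⊥))
      [⊗]  ⊢ p0, p0, (p0⊥ ⊗ p0⊥)
        [Ax]  ⊢ p0, p0⊥
        [Ax]  ⊢ p0, p0⊥

Result: YES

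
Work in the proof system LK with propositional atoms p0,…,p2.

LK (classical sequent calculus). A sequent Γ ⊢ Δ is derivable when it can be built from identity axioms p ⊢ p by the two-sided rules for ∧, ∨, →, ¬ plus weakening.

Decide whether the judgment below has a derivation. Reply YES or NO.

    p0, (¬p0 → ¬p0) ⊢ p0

Derivation (root first):
[→L] p0, (¬p0 → ¬p0) ⊢ p0
  [¬R]  ⊢ p0, ¬p0
    [Ax] p0 ⊢ p0
  [WR] p0, ¬p0 ⊢ p0
    [¬L] p0, ¬p0 ⊢ 
      [Ax] p0 ⊢ p0

Result: YES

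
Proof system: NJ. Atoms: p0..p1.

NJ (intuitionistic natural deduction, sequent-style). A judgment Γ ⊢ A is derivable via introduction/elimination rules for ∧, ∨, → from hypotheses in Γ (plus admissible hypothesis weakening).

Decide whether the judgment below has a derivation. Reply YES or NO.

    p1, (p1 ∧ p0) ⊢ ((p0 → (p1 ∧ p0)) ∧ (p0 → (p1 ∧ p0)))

Derivation (root first):
[∧I] p1, (p1 ∧ p0) ⊢ ((p0 → (p1 ∧ p0)) ∧ (p0 → (p1 ∧ p0)))
  [→I] p1, (p1 ∧ p0) ⊢ (p0 → (p1 ∧ p0))
    [∧I] p1, (p1 ∧ p0), p0 ⊢ (p1 ∧ p0)
      [Wk] p1, (p1 ∧ p0) ⊢ p1
        [Ax] p1 ⊢ p1
      [Ax] p0 ⊢ p0
  [→I] p1, (p1 ∧ p0) ⊢ (p0 → (p1 ∧ p0))
    [∧I] p1, (p1 ∧ p0), p0 ⊢ (p1 ∧ p0)
      [Wk] p1, (p1 ∧ p0) ⊢ p1
        [Ax] p1 ⊢ p1
      [Ax] p0 ⊢ p0

Result: YES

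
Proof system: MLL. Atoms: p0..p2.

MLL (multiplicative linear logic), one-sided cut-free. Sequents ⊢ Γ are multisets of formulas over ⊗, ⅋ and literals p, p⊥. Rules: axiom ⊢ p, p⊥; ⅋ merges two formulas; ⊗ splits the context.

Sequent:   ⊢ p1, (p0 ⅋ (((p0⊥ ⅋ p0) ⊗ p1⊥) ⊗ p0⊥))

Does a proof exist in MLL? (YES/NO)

Derivation (root first):
[⅋]  ⊢ p1, (p0 ⅋ (((p0⊥ ⅋ p0) ⊗ p1⊥) ⊗ p0⊥))
  [⊗]  ⊢ p1, p0, (((p0⊥ ⅋ p0) ⊗ p1⊥) ⊗ p0⊥)
    [⊗]  ⊢ p1, ((p0⊥ ⅋ p0) ⊗ p1⊥)
      [⅋]  ⊢ (p0⊥ ⅋ p0)
        [Ax]  ⊢ p0, p0⊥
      [Ax]  ⊢ p1, p1⊥
    [Ax]  ⊢ p0, p0⊥

Result: YES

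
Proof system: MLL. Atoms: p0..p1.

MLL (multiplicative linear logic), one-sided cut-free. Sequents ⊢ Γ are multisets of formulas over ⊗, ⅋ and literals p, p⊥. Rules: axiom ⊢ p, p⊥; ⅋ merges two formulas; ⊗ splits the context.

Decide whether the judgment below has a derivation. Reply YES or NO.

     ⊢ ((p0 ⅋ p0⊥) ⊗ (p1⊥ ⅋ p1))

Derivation trace:
[⊗]  ⊢ ((p0 ⅋ p0⊥) ⊗ (p1⊥ ⅋ p1))
  [⅋]  ⊢ (p0 ⅋ p0⊥)
    [Ax]  ⊢ p0, p0⊥
  [⅋]  ⊢ (p1⊥ ⅋ p1)
    [Ax]  ⊢ p1, p1⊥

Result: YES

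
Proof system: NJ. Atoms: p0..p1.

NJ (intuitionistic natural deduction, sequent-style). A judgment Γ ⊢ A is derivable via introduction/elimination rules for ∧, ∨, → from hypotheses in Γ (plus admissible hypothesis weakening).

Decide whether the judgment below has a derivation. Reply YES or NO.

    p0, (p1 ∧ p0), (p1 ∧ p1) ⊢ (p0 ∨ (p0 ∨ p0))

Proof tree:
[∨I₂] p0, (p1 ∧ p0), (p1 ∧ p1) ⊢ (p0 ∨ (p0 ∨ p0))
  [Wk] p0, (p1 ∧ p0), (p1 ∧ p1) ⊢ (p0 ∨ p0)
    [Wk] p0, (p1 ∧ p0) ⊢ (p0 ∨ p0)
      [∨I₁] p0 ⊢ (p0 ∨ p0)
        [Ax] p0 ⊢ p0

Result: YES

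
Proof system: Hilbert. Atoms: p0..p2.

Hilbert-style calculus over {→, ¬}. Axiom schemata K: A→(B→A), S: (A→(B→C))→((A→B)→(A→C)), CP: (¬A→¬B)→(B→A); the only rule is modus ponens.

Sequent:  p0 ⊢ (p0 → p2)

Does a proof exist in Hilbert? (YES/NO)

Enumerate valuations to refute Γ ⊢ Δ:
  v=000: Γ:[p0=F] Δ:[(p0 → p2)=T] refutes=False
  v=001: Γ:[p0=F] Δ:[(p0 → p2)=T] refutes=False
  v=010: Γ:[p0=F] Δ:[(p0 → p2)=T] refutes=False
  v=011: Γ:[p0=F] Δ:[(p0 → p2)=T] refutes=False
  v=100: Γ:[p0=T] Δ:[(p0 → p2)=F] refutes=True  ← countermodel

Result: NO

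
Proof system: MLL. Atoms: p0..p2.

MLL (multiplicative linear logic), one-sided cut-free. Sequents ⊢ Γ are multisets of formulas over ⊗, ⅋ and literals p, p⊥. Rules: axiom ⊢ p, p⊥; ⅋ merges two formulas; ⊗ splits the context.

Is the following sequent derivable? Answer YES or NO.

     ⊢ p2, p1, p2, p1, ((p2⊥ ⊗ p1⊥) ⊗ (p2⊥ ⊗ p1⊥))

Derivation trace:
[⊗]  ⊢ p2, p1, p2, p1, ((p2⊥ ⊗ p1⊥) ⊗ (p2⊥ ⊗ p1⊥))
  [⊗]  ⊢ p2, p1, (p2⊥ ⊗ p1⊥)
    [Ax]  ⊢ p2, p2⊥
    [Ax]  ⊢ p1, p1⊥
  [⊗]  ⊢ p2, p1, (p2⊥ ⊗ p1⊥)
    [Ax]  ⊢ p2, p2⊥
    [Ax]  ⊢ p1, p1⊥

Result: YES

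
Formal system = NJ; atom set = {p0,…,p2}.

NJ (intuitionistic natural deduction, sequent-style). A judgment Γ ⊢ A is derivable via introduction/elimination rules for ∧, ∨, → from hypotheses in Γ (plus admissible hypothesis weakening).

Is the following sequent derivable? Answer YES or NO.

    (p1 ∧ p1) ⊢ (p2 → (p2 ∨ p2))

Derivation trace:
[Wk] (p1 ∧ p1) ⊢ (p2 → (p2 ∨ p2))
  [→I]  ⊢ (p2 → (p2 ∨ p2))
    [∨I₂] p2 ⊢ (p2 ∨ p2)
      [Ax] p2 ⊢ p2

Result: YES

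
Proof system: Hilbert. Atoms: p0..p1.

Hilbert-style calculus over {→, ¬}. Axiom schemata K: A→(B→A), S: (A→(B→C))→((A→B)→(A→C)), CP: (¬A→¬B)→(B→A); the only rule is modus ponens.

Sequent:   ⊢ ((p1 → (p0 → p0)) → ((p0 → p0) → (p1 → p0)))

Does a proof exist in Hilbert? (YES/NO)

Search for a countermodel by truth-table:
  v=00: Γ:[] Δ:[((p1 → (p0 → p0)) → ((p0 → p0) → (p1 → p0)))=T] refutes=False
  v=01: Γ:[] Δ:[((p1 → (p0 → p0)) → ((p0 → p0) → (p1 → p0)))=F] refutes=True  ← countermodel

Result: NO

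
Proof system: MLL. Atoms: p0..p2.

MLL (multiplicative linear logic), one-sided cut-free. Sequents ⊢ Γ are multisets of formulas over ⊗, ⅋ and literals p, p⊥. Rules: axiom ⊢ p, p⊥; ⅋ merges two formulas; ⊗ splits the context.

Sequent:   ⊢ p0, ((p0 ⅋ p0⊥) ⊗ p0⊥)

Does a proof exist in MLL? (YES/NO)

Proof tree:
[⊗]  ⊢ p0, ((p0 ⅋ p0⊥) ⊗ p0⊥)
  [⅋]  ⊢ (p0 ⅋ p0⊥)
    [Ax]  ⊢ p0, p0⊥
  [Ax]  ⊢ p0, p0⊥

Result: YES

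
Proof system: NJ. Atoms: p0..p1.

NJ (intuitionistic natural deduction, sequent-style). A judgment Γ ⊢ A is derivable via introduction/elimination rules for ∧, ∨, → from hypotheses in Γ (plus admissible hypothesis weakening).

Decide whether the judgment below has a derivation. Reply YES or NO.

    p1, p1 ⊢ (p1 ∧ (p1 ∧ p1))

Derivation (root first):
[Wk] p1, p1 ⊢ (p1 ∧ (p1 ∧ p1))
  [∧I] p1 ⊢ (p1 ∧ (p1 ∧ p1))
    [Ax] p1 ⊢ p1
    [∧I] p1 ⊢ (p1 ∧ p1)
      [Ax] p1 ⊢ p1
      [Ax] p1 ⊢ p1

Result: YES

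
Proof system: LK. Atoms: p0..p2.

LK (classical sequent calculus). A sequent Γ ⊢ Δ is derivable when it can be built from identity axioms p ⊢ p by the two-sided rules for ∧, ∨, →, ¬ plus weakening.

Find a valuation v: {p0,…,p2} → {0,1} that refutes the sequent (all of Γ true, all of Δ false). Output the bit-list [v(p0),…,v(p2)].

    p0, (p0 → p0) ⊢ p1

Truth-table refutation:
  v=000: Γ:[p0=F, (p0 → p0)=T] Δ:[p1=F] refutes=False
  v=001: Γ:[p0=F, (p0 → p0)=T] Δ:[p1=F] refutes=False
  v=010: Γ:[p0=F, (p0 → p0)=T] Δ:[p1=T] refutes=False
  v=011: Γ:[p0=F, (p0 → p0)=T] Δ:[p1=T] refutes=False
  v=100: Γ:[p0=T, (p0 → p0)=T] Δ:[p1=F] refutes=True  ← countermodel

Result: [1, 0, 0]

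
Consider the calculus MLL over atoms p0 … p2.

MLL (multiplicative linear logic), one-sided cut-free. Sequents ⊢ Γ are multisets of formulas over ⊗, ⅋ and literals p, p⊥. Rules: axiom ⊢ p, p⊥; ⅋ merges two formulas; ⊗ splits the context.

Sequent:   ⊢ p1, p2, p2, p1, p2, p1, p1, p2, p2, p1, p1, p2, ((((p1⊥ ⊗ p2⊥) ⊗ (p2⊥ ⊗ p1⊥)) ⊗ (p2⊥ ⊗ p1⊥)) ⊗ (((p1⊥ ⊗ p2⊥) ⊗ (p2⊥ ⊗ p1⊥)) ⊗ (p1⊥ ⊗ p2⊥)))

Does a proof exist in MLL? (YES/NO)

Derivation trace:
[⊗]  ⊢ p1, p2, p2, p1, p2, p1, p1, p2, p2, p1, p1, p2, ((((p1⊥ ⊗ p2⊥) ⊗ (p2⊥ ⊗ p1⊥)) ⊗ (p2⊥ ⊗ p1⊥)) ⊗ (((p1⊥ ⊗ p2⊥) ⊗ (p2⊥ ⊗ p1⊥)) ⊗ (p1⊥ ⊗ p2⊥)))
  [⊗]  ⊢ p1, p2, p2, p1, p2, p1, (((p1⊥ ⊗ p2⊥) ⊗ (p2⊥ ⊗ p1⊥)) ⊗ (p2⊥ ⊗ p1⊥))
    [⊗]  ⊢ p1, p2, p2, p1, ((p1⊥ ⊗ p2⊥) ⊗ (p2⊥ ⊗ p1⊥))
      [⊗]  ⊢ p1, p2, (p1⊥ ⊗ p2⊥)
        [Ax]  ⊢ p1, p1⊥
        [Ax]  ⊢ p2, p2⊥
      [⊗]  ⊢ p2, p1, (p2⊥ ⊗ p1⊥)
        [Ax]  ⊢ p2, p2⊥
        [Ax]  ⊢ p1, p1⊥
    [⊗]  ⊢ p2, p1, (p2⊥ ⊗ p1⊥)
      [Ax]  ⊢ p2, p2⊥
      [Ax]  ⊢ p1, p1⊥
  [⊗]  ⊢ p1, p2, p2, p1, p1, p2, (((p1⊥ ⊗ p2⊥) ⊗ (p2⊥ ⊗ p1⊥)) ⊗ (p1⊥ ⊗ p2⊥))
    [⊗]  ⊢ p1, p2, p2, p1, ((p1⊥ ⊗ p2⊥) ⊗ (p2⊥ ⊗ p1⊥))
      [⊗]  ⊢ p1, p2, (p1⊥ ⊗ p2⊥)
        [Ax]  ⊢ p1, p1⊥
        [Ax]  ⊢ p2, p2⊥
      [⊗]  ⊢ p2, p1, (p2⊥ ⊗ p1⊥)
        [Ax]  ⊢ p2, p2⊥
        [Ax]  ⊢ p1, p1⊥
    [⊗]  ⊢ p1, p2, (p1⊥ ⊗ p2⊥)
      [Ax]  ⊢ p1, p1⊥
      [Ax]  ⊢ p2, p2⊥

Result: YES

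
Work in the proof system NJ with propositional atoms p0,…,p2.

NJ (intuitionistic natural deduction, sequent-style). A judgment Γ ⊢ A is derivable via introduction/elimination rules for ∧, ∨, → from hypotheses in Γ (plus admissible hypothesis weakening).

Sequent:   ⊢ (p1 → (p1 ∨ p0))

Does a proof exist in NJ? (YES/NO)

Derivation (root first):
[→I]  ⊢ (p1 → (p1 ∨ p0))
  [∨I₁] p1 ⊢ (p1 ∨ p0)
    [Ax] p1 ⊢ p1

Result: YES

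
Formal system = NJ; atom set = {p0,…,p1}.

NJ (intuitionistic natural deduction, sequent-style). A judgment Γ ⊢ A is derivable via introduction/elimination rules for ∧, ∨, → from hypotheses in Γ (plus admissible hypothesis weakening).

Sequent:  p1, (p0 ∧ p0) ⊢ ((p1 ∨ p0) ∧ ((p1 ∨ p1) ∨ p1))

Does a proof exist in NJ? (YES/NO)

Derivation trace:
[Wk] p1, (p0 ∧ p0) ⊢ ((p1 ∨ p0) ∧ ((p1 ∨ p1) ∨ p1))
  [∧I] p1 ⊢ ((p1 ∨ p0) ∧ ((p1 ∨ p1) ∨ p1))
    [∨I₁] p1 ⊢ (p1 ∨ p0)
      [Ax] p1 ⊢ p1
    [∨I₁] p1 ⊢ ((p1 ∨ p1) ∨ p1)
      [∨I₁] p1 ⊢ (p1 ∨ p1)
        [Ax] p1 ⊢ p1

Result: YES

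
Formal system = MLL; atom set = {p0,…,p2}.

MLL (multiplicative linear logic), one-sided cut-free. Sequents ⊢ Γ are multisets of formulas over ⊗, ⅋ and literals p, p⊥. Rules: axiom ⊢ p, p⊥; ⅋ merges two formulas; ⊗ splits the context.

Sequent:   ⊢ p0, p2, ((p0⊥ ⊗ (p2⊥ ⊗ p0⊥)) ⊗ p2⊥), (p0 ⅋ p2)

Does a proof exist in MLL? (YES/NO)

Derivation (root first):
[⅋]  ⊢ p0, p2, ((p0⊥ ⊗ (p2⊥ ⊗ p0⊥)) ⊗ p2⊥), (p0 ⅋ p2)
  [⊗]  ⊢ p0, p2, p0, p2, ((p0⊥ ⊗ (p2⊥ ⊗ p0⊥)) ⊗ p2⊥)
    [⊗]  ⊢ p0, p2, p0, (p0⊥ ⊗ (p2⊥ ⊗ p0⊥))
      [Ax]  ⊢ p0, p0⊥
      [⊗]  ⊢ p2, p0, (p2⊥ ⊗ p0⊥)
        [Ax]  ⊢ p2, p2⊥
        [Ax]  ⊢ p0, p0⊥
    [Ax]  ⊢ p2, p2⊥

Result: YES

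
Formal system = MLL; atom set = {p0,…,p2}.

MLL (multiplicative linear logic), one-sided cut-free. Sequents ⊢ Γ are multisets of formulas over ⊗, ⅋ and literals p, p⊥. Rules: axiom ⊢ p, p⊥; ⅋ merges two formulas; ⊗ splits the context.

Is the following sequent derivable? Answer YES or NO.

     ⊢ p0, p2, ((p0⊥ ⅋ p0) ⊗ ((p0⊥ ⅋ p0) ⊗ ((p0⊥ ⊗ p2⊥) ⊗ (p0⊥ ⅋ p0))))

Derivation trace:
[⊗]  ⊢ p0, p2, ((p0⊥ ⅋ p0) ⊗ ((p0⊥ ⅋ p0) ⊗ ((p0⊥ ⊗ p2⊥) ⊗ (p0⊥ ⅋ p0))))
  [⅋]  ⊢ (p0⊥ ⅋ p0)
    [Ax]  ⊢ p0, p0⊥
  [⊗]  ⊢ p0, p2, ((p0⊥ ⅋ p0) ⊗ ((p0⊥ ⊗ p2⊥) ⊗ (p0⊥ ⅋ p0)))
    [⅋]  ⊢ (p0⊥ ⅋ p0)
      [Ax]  ⊢ p0, p0⊥
    [⊗]  ⊢ p0, p2, ((p0⊥ ⊗ p2⊥) ⊗ (p0⊥ ⅋ p0))
      [⊗]  ⊢ p0, p2, (p0⊥ ⊗ p2⊥)
        [Ax]  ⊢ p0, p0⊥
        [Ax]  ⊢ p2, p2⊥
      [⅋]  ⊢ (p0⊥ ⅋ p0)
        [Ax]  ⊢ p0, p0⊥

Result: YES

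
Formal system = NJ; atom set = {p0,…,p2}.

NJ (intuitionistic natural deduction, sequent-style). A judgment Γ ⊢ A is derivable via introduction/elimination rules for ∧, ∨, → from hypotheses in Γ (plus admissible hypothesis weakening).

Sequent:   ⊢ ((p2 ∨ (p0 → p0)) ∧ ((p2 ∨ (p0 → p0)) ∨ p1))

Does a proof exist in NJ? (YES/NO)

Derivation trace:
[∧I]  ⊢ ((p2 ∨ (p0 → p0)) ∧ ((p2 ∨ (p0 → p0)) ∨ p1))
  [∨I₂]  ⊢ (p2 ∨ (p0 → p0))
    [→I]  ⊢ (p0 → p0)
      [Ax] p0 ⊢ p0
  [∨I₁]  ⊢ ((p2 ∨ (p0 → p0)) ∨ p1)
    [∨I₂]  ⊢ (p2 ∨ (p0 → p0))
      [→I]  ⊢ (p0 → p0)
        [Ax] p0 ⊢ p0

Result: YES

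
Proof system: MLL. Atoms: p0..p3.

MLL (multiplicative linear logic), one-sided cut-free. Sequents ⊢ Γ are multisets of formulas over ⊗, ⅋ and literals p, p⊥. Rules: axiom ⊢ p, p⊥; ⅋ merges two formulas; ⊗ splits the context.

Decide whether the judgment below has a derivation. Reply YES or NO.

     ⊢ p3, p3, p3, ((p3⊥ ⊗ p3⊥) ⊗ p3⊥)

Proof tree:
[⊗]  ⊢ p3, p3, p3, ((p3⊥ ⊗ p3⊥) ⊗ p3⊥)
  [⊗]  ⊢ p3, p3, (p3⊥ ⊗ p3⊥)
    [Ax]  ⊢ p3, p3⊥
    [Ax]  ⊢ p3, p3⊥
  [Ax]  ⊢ p3, p3⊥

Result: YES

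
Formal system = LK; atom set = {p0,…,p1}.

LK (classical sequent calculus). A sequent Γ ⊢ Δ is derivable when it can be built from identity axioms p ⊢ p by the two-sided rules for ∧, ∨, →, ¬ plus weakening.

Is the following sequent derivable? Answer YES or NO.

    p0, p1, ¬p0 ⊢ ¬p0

Derivation trace:
[¬R] p0, p1, ¬p0 ⊢ ¬p0
  [¬L] p0, p1, p0, ¬p0 ⊢ 
    [WL] p0, p1, p0 ⊢ p0
      [WL] p0, p1 ⊢ p0
        [Ax] p0 ⊢ p0

Result: YES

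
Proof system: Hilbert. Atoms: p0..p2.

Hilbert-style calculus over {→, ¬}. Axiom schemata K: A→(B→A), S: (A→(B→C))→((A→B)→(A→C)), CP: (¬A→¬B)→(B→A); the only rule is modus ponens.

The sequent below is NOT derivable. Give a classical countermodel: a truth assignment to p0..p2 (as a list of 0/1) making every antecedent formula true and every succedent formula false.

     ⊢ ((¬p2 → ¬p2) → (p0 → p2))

Truth-table refutation:
  v=000: Γ:[] Δ:[((¬p2 → ¬p2) → (p0 → p2))=T] refutes=False
  v=001: Γ:[] Δ:[((¬p2 → ¬p2) → (p0 → p2))=T] refutes=False
  v=010: Γ:[] Δ:[((¬p2 → ¬p2) → (p0 → p2))=T] refutes=False
  v=011: Γ:[] Δ:[((¬p2 → ¬p2) → (p0 → p2))=T] refutes=False
  v=100: Γ:[] Δ:[((¬p2 → ¬p2) → (p0 → p2))=F] refutes=True  ← countermodel

Result: [1, 0, 0]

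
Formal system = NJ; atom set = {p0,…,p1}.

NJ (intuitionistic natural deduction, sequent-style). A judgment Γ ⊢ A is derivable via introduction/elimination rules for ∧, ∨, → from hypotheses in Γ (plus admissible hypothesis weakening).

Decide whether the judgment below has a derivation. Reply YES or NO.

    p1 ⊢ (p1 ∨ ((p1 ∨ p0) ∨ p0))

Derivation trace:
[∨I₂] p1 ⊢ (p1 ∨ ((p1 ∨ p0) ∨ p0))
  [∨I₁] p1 ⊢ ((p1 ∨ p0) ∨ p0)
    [∨I₁] p1 ⊢ (p1 ∨ p0)
      [Ax] p1 ⊢ p1

Result: YES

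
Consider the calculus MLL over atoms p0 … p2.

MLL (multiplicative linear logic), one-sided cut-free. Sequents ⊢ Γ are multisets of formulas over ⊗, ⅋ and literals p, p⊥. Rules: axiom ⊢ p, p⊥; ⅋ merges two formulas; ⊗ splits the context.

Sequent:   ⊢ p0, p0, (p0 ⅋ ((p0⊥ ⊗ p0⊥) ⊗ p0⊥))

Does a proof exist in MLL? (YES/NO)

Derivation trace:
[⅋]  ⊢ p0, p0, (p0 ⅋ ((p0⊥ ⊗ p0⊥) ⊗ p0⊥))
  [⊗]  ⊢ p0, p0, p0, ((p0⊥ ⊗ p0⊥) ⊗ p0⊥)
    [⊗]  ⊢ p0, p0, (p0⊥ ⊗ p0⊥)
      [Ax]  ⊢ p0, p0⊥
      [Ax]  ⊢ p0, p0⊥
    [Ax]  ⊢ p0, p0⊥

Result: YES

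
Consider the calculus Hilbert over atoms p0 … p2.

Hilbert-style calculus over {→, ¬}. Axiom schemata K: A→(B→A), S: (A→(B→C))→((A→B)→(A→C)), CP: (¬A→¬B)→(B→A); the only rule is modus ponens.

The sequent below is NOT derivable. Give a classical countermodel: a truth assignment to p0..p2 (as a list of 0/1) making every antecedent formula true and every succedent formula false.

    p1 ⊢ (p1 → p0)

Search for a countermodel by truth-table:
  v=000: Γ:[p1=F] Δ:[(p1 → p0)=T] refutes=False
  v=001: Γ:[p1=F] Δ:[(p1 → p0)=T] refutes=False
  v=010: Γ:[p1=T] Δ:[(p1 → p0)=F] refutes=True  ← countermodel

Result: [0, 1, 0]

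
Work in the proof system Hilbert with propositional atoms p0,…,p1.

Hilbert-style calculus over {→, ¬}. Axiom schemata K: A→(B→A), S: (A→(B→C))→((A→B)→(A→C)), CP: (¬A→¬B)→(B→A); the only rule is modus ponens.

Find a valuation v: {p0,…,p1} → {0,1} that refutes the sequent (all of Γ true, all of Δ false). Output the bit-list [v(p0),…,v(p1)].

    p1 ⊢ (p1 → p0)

Truth-table refutation:
  v=00: Γ:[p1=F] Δ:[(p1 → p0)=T] refutes=False
  v=01: Γ:[p1=T] Δ:[(p1 → p0)=F] refutes=True  ← countermodel

Result: [0, 1]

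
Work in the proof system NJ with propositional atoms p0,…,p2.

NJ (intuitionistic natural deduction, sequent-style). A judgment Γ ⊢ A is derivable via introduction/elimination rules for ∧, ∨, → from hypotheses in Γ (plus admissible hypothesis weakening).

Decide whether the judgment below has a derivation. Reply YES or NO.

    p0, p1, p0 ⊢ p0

Derivation trace:
[Wk] p0, p1, p0 ⊢ p0
  [Wk] p0, p1 ⊢ p0
    [Ax] p0 ⊢ p0

Result: YES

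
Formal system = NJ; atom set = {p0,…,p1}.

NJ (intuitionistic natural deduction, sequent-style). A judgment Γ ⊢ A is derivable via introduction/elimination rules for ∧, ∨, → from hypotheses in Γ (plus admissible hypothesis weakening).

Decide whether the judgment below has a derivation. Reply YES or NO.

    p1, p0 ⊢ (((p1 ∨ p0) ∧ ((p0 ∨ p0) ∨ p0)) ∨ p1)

Derivation (root first):
[∨I₁] p1, p0 ⊢ (((p1 ∨ p0) ∧ ((p0 ∨ p0) ∨ p0)) ∨ p1)
  [∧I] p1, p0 ⊢ ((p1 ∨ p0) ∧ ((p0 ∨ p0) ∨ p0))
    [∨I₁] p1 ⊢ (p1 ∨ p0)
      [Ax] p1 ⊢ p1
    [∨I₁] p0 ⊢ ((p0 ∨ p0) ∨ p0)
      [∨I₂] p0 ⊢ (p0 ∨ p0)
        [Ax] p0 ⊢ p0

Result: YES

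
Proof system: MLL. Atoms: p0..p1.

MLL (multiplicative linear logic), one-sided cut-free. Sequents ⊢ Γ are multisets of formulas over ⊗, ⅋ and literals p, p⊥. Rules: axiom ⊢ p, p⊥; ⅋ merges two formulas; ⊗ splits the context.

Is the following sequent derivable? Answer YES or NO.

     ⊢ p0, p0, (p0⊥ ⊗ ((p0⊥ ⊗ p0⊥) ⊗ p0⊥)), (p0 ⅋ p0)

Derivation (root first):
[⅋]  ⊢ p0, p0, (p0⊥ ⊗ ((p0⊥ ⊗ p0⊥) ⊗ p0⊥)), (p0 ⅋ p0)
  [⊗]  ⊢ p0, p0, p0, p0, (p0⊥ ⊗ ((p0⊥ ⊗ p0⊥) ⊗ p0⊥))
    [Ax]  ⊢ p0, p0⊥
    [⊗]  ⊢ p0, p0, p0, ((p0⊥ ⊗ p0⊥) ⊗ p0⊥)
      [⊗]  ⊢ p0, p0, (p0⊥ ⊗ p0⊥)
        [Ax]  ⊢ p0, p0⊥
        [Ax]  ⊢ p0, p0⊥
      [Ax]  ⊢ p0, p0⊥

Result: YES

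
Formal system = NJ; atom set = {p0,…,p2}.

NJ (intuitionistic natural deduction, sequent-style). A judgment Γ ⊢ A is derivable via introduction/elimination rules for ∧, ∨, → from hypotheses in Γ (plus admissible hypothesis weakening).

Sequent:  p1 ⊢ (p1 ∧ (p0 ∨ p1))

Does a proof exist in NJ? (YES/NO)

Proof tree:
[∧I] p1 ⊢ (p1 ∧ (p0 ∨ p1))
  [Ax] p1 ⊢ p1
  [∨I₂] p1 ⊢ (p0 ∨ p1)
    [Ax] p1 ⊢ p1

Result: YES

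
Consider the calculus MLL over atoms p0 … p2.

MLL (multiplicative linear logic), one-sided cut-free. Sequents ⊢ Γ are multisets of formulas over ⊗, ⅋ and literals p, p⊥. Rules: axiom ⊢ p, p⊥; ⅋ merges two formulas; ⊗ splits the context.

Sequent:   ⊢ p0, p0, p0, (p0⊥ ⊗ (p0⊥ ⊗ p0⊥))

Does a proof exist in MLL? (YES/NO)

Proof tree:
[⊗]  ⊢ p0, p0, p0, (p0⊥ ⊗ (p0⊥ ⊗ p0⊥))
  [Ax]  ⊢ p0, p0⊥
  [⊗]  ⊢ p0, p0, (p0⊥ ⊗ p0⊥)
    [Ax]  ⊢ p0, p0⊥
    [Ax]  ⊢ p0, p0⊥

Result: YES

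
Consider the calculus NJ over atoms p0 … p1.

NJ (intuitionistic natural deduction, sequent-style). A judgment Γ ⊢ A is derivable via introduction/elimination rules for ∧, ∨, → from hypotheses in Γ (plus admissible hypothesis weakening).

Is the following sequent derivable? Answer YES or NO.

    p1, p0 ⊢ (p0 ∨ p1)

Derivation trace:
[∨I₂] p1, p0 ⊢ (p0 ∨ p1)
  [Wk] p1, p0 ⊢ p1
    [Ax] p1 ⊢ p1

Result: YES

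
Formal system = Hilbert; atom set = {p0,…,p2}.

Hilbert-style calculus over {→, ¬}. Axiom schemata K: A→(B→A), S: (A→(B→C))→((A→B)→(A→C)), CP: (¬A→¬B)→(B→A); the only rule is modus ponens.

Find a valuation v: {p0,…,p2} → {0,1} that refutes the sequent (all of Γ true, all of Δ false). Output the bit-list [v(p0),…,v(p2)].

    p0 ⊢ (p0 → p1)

Enumerate valuations to refute Γ ⊢ Δ:
  v=000: Γ:[p0=F] Δ:[(p0 → p1)=T] refutes=False
  v=001: Γ:[p0=F] Δ:[(p0 → p1)=T] refutes=False
  v=010: Γ:[p0=F] Δ:[(p0 → p1)=T] refutes=False
  v=011: Γ:[p0=F] Δ:[(p0 → p1)=T] refutes=False
  v=100: Γ:[p0=T] Δ:[(p0 → p1)=F] refutes=True  ← countermodel

Result: [1, 0, 0]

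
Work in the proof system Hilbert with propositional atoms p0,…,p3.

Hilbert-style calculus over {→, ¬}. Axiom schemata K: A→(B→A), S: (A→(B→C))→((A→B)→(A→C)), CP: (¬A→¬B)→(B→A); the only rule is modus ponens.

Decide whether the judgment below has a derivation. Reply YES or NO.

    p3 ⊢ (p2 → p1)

Enumerate valuations to refute Γ ⊢ Δ:
  v=0000: Γ:[p3=F] Δ:[(p2 → p1)=T] refutes=False
  v=0001: Γ:[p3=T] Δ:[(p2 → p1)=T] refutes=False
  v=0010: Γ:[p3=F] Δ:[(p2 → p1)=F] refutes=False
  v=0011: Γ:[p3=T] Δ:[(p2 → p1)=F] refutes=True  ← countermodel

Result: NO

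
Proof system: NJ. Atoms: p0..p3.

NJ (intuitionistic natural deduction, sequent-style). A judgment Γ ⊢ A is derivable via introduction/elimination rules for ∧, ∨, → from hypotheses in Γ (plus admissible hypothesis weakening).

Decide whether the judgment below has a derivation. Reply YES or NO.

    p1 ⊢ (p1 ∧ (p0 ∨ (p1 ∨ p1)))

Derivation (root first):
[∧I] p1 ⊢ (p1 ∧ (p0 ∨ (p1 ∨ p1)))
  [Ax] p1 ⊢ p1
  [∨I₂] p1 ⊢ (p0 ∨ (p1 ∨ p1))
    [∨I₁] p1 ⊢ (p1 ∨ p1)
      [Ax] p1 ⊢ p1

Result: YES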